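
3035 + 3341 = 6376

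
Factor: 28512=2^5*3^4*11^1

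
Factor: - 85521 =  - 3^1*29^1*983^1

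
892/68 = 223/17=13.12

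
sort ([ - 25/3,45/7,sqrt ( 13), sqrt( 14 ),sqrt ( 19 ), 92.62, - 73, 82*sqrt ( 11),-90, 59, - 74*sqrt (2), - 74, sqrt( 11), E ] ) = [ - 74 * sqrt( 2 ), - 90,  -  74, - 73, - 25/3, E,sqrt( 11 ),sqrt (13), sqrt(14) , sqrt(19), 45/7, 59, 92.62 , 82*sqrt( 11) ]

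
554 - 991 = -437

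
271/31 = 8 + 23/31 = 8.74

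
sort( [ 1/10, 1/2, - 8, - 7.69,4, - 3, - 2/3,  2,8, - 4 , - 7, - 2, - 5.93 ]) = [ - 8, - 7.69,-7, - 5.93,-4, - 3, - 2,-2/3,  1/10,1/2,  2,4,8 ] 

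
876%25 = 1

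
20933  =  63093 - 42160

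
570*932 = 531240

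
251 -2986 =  -2735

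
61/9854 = 61/9854 =0.01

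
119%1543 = 119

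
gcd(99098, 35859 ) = 1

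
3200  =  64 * 50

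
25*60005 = 1500125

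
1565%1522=43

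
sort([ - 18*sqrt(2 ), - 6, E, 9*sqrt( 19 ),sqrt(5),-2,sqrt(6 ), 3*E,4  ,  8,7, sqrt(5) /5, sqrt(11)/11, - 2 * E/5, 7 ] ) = [ - 18*sqrt( 2), - 6, - 2, - 2*E/5 , sqrt( 11) /11, sqrt( 5)/5, sqrt( 5 ),sqrt(6 ),E, 4, 7, 7, 8, 3 * E,9*sqrt( 19 )]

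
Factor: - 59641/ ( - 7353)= 3^( - 2)*73^1 = 73/9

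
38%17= 4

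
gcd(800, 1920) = 160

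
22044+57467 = 79511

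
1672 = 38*44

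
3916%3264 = 652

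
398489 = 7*56927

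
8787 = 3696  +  5091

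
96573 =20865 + 75708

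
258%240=18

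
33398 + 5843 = 39241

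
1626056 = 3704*439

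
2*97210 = 194420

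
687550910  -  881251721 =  -193700811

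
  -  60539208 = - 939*64472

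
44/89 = 44/89  =  0.49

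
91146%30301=243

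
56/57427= 56/57427 = 0.00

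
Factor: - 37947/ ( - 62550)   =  91/150 = 2^( - 1 )*3^( - 1 )*5^( - 2)*7^1*13^1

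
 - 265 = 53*( - 5 ) 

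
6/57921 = 2/19307=0.00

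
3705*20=74100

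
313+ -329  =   - 16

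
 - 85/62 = - 85/62 = - 1.37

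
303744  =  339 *896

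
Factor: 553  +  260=813  =  3^1*271^1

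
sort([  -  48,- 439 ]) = [ - 439, - 48 ]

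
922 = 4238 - 3316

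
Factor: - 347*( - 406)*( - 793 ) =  - 111719426 = -2^1*7^1*13^1*29^1* 61^1*347^1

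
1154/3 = 1154/3 = 384.67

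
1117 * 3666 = 4094922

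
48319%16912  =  14495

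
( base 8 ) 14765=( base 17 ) 15gf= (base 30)7bf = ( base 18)1293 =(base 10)6645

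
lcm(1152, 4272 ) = 102528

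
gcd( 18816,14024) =8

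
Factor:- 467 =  - 467^1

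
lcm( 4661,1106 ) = 65254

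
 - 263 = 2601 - 2864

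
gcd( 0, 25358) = 25358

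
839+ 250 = 1089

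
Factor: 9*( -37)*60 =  - 19980 = -2^2*3^3*5^1 * 37^1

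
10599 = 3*3533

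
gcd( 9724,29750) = 34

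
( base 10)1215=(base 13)726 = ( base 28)1FB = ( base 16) 4BF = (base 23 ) 26j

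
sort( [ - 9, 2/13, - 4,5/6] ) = [ - 9, - 4,2/13, 5/6 ]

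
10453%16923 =10453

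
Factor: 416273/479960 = 451/520 = 2^(-3)*5^( - 1) * 11^1*13^(-1)*41^1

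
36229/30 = 36229/30 = 1207.63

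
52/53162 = 26/26581 = 0.00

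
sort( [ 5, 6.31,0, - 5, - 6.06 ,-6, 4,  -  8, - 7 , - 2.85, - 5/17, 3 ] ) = [ - 8, - 7, - 6.06, - 6, - 5, - 2.85,  -  5/17, 0, 3,4, 5, 6.31] 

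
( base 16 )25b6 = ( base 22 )JKI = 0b10010110110110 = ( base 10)9654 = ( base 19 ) 17E2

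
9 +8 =17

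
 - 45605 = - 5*9121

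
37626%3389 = 347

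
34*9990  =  339660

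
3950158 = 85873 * 46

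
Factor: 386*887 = 2^1*193^1 * 887^1 = 342382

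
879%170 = 29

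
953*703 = 669959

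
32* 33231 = 1063392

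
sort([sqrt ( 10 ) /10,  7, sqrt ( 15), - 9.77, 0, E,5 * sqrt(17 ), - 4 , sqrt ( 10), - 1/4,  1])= [ - 9.77, - 4,- 1/4,0, sqrt(10 ) /10,1, E,  sqrt( 10), sqrt( 15),  7,5*sqrt( 17) ] 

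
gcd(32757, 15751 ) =1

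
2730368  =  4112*664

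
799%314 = 171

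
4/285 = 4/285 = 0.01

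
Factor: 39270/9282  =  55/13  =  5^1*11^1*13^ (-1)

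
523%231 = 61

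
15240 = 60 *254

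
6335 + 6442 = 12777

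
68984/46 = 1499 + 15/23 = 1499.65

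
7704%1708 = 872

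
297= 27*11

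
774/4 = 387/2 = 193.50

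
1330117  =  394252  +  935865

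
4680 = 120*39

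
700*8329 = 5830300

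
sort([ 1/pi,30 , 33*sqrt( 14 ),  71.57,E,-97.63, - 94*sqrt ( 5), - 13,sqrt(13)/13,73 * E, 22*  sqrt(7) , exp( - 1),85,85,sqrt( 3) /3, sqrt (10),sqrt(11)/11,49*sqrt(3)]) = [ - 94 *sqrt( 5), - 97.63,  -  13,sqrt( 13 )/13, sqrt(11)/11,  1/pi , exp ( - 1), sqrt(3)/3, E,  sqrt( 10), 30,22*sqrt(7 ), 71.57, 49 * sqrt (3), 85,  85,33*sqrt( 14) , 73 * E]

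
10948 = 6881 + 4067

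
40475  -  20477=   19998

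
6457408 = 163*39616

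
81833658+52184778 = 134018436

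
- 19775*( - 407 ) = 8048425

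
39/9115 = 39/9115= 0.00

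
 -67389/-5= 67389/5 = 13477.80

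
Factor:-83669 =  - 31^1*2699^1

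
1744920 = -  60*(-29082)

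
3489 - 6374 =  - 2885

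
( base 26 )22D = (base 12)9A1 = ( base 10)1417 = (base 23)2FE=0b10110001001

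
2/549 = 2/549=0.00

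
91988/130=3538/5 = 707.60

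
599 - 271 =328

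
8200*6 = 49200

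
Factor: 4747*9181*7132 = 310828300324  =  2^2*47^1*101^1*1783^1 * 9181^1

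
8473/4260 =1 + 4213/4260=1.99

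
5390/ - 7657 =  - 5390/7657 = - 0.70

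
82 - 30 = 52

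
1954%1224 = 730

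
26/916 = 13/458 = 0.03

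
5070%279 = 48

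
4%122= 4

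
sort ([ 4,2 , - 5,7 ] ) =[ - 5,2,4 , 7 ]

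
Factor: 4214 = 2^1*7^2*43^1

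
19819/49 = 404 + 23/49  =  404.47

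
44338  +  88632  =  132970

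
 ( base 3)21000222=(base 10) 5129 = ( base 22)AD3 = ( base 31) 5ae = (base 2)1010000001001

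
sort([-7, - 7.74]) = [ - 7.74, - 7] 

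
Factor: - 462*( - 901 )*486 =2^2*  3^6 * 7^1*11^1*17^1 *53^1 = 202303332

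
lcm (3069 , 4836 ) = 159588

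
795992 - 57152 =738840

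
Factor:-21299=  - 19^2*59^1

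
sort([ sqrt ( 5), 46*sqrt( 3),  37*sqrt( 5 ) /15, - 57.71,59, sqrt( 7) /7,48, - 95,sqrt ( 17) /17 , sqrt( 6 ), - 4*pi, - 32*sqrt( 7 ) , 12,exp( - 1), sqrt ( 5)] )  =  [ - 95, - 32*sqrt( 7 ),  -  57.71, - 4*pi, sqrt ( 17) /17,exp ( - 1 ), sqrt(7)/7,sqrt( 5 ),sqrt( 5 ), sqrt( 6 ),  37*sqrt( 5)/15,12,48,59, 46*sqrt( 3)] 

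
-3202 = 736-3938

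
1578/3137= 1578/3137= 0.50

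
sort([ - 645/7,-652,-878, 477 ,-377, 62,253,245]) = [ - 878,-652, - 377,- 645/7,62, 245,253,477]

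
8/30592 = 1/3824 = 0.00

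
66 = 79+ - 13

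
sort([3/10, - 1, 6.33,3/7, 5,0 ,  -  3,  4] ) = [ - 3, - 1, 0, 3/10 , 3/7, 4, 5, 6.33] 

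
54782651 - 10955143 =43827508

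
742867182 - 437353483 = 305513699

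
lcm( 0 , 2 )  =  0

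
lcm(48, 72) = 144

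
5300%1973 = 1354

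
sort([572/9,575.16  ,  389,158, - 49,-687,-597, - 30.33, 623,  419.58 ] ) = [-687, - 597, - 49, - 30.33,572/9,  158,389,  419.58,575.16,623] 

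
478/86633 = 478/86633 = 0.01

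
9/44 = 9/44 = 0.20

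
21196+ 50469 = 71665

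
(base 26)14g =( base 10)796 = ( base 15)381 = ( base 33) o4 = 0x31C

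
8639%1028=415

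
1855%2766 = 1855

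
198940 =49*4060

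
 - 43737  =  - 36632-7105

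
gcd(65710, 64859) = 1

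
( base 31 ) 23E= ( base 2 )11111101101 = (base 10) 2029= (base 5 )31104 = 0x7ED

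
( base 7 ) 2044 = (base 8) 1316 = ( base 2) 1011001110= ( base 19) 1if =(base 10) 718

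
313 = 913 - 600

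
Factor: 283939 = 29^1*9791^1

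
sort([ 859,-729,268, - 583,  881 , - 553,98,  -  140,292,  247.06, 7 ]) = [ -729, - 583, - 553, - 140,7, 98,247.06,268,292, 859,  881 ]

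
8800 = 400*22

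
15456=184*84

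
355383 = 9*39487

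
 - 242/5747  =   - 1 + 5505/5747 = -0.04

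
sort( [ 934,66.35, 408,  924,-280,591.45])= [  -  280,66.35 , 408,591.45,  924,934]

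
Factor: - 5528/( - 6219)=2^3*3^( - 2 ) = 8/9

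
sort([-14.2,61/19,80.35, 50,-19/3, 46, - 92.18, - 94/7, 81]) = [ - 92.18, - 14.2, - 94/7,-19/3,61/19,46, 50, 80.35, 81]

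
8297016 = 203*40872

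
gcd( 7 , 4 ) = 1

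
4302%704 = 78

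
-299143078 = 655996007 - 955139085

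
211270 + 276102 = 487372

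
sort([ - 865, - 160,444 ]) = [ - 865, - 160,  444]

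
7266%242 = 6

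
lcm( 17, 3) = 51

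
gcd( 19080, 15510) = 30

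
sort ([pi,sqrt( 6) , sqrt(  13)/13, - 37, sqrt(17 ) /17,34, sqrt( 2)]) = [ - 37 , sqrt( 17)/17,sqrt(13) /13,sqrt ( 2), sqrt(6 ), pi, 34 ]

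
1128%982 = 146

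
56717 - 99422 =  - 42705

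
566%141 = 2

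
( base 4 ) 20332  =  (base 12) 3ba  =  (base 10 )574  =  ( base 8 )1076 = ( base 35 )GE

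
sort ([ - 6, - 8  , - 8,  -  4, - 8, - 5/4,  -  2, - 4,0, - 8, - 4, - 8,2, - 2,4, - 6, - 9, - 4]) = [ - 9 ,-8, - 8, - 8, - 8 ,-8, - 6, - 6,-4, - 4,-4, - 4, - 2, - 2, - 5/4,0, 2 , 4]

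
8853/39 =227 = 227.00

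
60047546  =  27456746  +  32590800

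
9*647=5823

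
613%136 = 69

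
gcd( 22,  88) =22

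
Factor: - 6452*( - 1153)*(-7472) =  - 2^6*467^1*1153^1*1613^1 = - 55585373632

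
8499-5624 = 2875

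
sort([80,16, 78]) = [16 , 78,80]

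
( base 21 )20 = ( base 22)1k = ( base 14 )30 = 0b101010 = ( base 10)42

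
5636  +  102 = 5738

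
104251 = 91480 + 12771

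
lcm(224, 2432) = 17024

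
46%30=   16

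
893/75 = 11 + 68/75 = 11.91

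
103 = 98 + 5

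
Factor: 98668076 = 2^2 * 13^1*83^1 * 22861^1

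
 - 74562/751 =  - 74562/751   =  - 99.28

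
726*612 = 444312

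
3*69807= 209421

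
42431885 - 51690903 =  - 9259018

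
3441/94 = 36 + 57/94= 36.61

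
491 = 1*491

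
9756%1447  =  1074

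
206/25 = 206/25 = 8.24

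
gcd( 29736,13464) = 72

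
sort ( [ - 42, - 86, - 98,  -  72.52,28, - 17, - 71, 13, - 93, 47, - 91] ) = [-98, - 93, - 91, - 86,-72.52, - 71, - 42,-17,13, 28,47] 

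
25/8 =25/8 = 3.12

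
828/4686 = 138/781 = 0.18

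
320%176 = 144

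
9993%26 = 9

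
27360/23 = 27360/23 = 1189.57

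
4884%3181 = 1703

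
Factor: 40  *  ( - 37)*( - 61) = 2^3*5^1*37^1*61^1 = 90280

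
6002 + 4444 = 10446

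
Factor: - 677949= -3^1*225983^1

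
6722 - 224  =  6498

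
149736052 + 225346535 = 375082587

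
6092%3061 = 3031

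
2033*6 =12198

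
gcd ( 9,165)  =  3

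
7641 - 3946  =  3695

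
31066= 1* 31066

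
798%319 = 160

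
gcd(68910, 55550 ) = 10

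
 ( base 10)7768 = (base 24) DBG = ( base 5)222033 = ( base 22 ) G12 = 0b1111001011000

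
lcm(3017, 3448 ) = 24136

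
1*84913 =84913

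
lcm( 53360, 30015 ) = 480240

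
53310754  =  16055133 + 37255621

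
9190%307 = 287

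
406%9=1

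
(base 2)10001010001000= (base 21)k0k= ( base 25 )e3f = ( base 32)8K8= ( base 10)8840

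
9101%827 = 4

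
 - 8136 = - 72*113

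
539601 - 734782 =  - 195181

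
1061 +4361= 5422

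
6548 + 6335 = 12883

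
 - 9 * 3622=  - 32598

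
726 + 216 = 942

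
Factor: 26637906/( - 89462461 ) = - 2^1*3^1 * 11^( - 1)*53^1*211^1*397^1*8132951^( - 1 ) 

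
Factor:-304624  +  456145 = 3^1*17^1 *2971^1 = 151521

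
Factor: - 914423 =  - 41^1 * 22303^1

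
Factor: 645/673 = 3^1*5^1*43^1* 673^(  -  1)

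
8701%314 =223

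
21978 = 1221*18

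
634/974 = 317/487 = 0.65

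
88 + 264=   352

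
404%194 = 16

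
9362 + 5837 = 15199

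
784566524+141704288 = 926270812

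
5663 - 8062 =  - 2399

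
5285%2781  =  2504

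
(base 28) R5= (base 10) 761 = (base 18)265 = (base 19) 221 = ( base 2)1011111001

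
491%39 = 23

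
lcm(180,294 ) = 8820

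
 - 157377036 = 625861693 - 783238729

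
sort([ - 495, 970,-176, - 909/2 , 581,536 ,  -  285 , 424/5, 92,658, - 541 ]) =[ - 541, - 495, - 909/2, - 285, - 176, 424/5,92, 536, 581, 658, 970 ]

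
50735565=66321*765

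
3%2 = 1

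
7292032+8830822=16122854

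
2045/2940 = 409/588 = 0.70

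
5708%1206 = 884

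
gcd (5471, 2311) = 1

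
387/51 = 7 + 10/17 =7.59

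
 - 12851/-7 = 12851/7 = 1835.86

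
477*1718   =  819486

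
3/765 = 1/255  =  0.00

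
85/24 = 3 + 13/24= 3.54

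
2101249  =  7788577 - 5687328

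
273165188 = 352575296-79410108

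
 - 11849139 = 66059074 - 77908213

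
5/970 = 1/194 = 0.01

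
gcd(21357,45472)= 7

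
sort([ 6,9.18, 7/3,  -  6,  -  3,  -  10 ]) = [ - 10,-6,- 3, 7/3,6, 9.18] 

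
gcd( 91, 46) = 1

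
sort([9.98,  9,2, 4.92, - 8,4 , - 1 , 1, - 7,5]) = [ - 8, - 7, - 1, 1,2,4,4.92,5, 9, 9.98]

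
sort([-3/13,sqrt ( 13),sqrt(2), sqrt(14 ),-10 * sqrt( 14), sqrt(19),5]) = [-10 * sqrt ( 14), - 3/13,sqrt ( 2),  sqrt(  13 ),sqrt(14 ), sqrt(19),5 ] 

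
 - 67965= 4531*( - 15 )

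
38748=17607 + 21141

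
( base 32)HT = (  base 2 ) 1000111101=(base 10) 573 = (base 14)2CD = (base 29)JM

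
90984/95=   90984/95 = 957.73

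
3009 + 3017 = 6026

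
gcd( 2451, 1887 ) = 3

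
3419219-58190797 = - 54771578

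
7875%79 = 54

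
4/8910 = 2/4455 = 0.00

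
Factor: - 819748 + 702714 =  - 117034=-2^1*163^1*359^1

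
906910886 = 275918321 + 630992565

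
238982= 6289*38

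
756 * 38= 28728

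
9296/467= 9296/467 = 19.91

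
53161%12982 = 1233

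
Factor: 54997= 43^1 * 1279^1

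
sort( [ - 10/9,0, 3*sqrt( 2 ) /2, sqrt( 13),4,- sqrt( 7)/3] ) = [ - 10/9, - sqrt( 7)/3 , 0, 3*sqrt(2)/2, sqrt( 13), 4] 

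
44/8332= 11/2083 = 0.01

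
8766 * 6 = 52596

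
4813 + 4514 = 9327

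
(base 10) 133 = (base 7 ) 250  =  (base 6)341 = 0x85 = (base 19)70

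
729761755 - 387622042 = 342139713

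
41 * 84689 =3472249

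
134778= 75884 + 58894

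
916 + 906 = 1822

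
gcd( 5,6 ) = 1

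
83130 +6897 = 90027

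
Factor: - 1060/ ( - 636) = 3^(- 1)*5^1 = 5/3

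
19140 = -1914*(-10)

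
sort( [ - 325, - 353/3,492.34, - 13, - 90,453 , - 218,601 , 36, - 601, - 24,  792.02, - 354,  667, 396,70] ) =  [ - 601, - 354 ,-325, - 218,  -  353/3, - 90, - 24, - 13, 36, 70,396, 453 , 492.34,601, 667, 792.02]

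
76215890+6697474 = 82913364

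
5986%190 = 96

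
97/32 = 97/32 = 3.03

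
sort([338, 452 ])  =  [ 338, 452]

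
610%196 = 22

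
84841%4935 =946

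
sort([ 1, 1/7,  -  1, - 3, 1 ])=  [ - 3, - 1,1/7, 1, 1] 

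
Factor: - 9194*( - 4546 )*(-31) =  - 1295673644 = - 2^2*31^1*2273^1*4597^1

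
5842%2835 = 172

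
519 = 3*173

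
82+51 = 133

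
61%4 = 1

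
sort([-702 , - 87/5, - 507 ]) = [ - 702, - 507, - 87/5 ]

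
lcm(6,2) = 6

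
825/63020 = 165/12604 = 0.01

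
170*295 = 50150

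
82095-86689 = - 4594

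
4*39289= 157156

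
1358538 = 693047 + 665491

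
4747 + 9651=14398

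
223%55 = 3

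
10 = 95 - 85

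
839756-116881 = 722875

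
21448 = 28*766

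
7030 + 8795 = 15825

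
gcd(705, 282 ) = 141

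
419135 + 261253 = 680388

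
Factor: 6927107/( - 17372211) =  - 3^( - 1 )*11^1*2297^ ( - 1 )*2521^( - 1)*629737^1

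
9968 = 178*56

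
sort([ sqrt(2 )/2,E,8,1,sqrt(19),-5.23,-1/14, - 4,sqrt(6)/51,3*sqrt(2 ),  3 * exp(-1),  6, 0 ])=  [ - 5.23, - 4,- 1/14, 0,sqrt( 6)/51, sqrt( 2)/2,1,  3*exp( - 1),E,3  *sqrt( 2),sqrt(19 ), 6,  8 ] 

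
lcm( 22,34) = 374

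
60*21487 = 1289220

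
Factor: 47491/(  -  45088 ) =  - 2^( - 5) * 1409^( -1 )*47491^1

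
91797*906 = 83168082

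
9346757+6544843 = 15891600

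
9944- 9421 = 523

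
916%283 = 67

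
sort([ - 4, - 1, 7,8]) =[ - 4 , - 1,7,8]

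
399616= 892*448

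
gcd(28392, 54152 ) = 56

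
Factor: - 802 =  - 2^1*401^1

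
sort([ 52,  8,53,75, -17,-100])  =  [ - 100, - 17,  8 , 52, 53, 75]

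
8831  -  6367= 2464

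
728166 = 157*4638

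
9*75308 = 677772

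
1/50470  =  1/50470 = 0.00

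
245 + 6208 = 6453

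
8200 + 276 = 8476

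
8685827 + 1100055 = 9785882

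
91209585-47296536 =43913049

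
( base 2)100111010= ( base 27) bh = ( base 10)314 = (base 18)h8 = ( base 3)102122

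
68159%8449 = 567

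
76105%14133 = 5440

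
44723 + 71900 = 116623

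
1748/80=437/20 = 21.85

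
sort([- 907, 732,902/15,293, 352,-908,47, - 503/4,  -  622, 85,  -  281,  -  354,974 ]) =[-908, - 907, - 622, - 354, - 281, - 503/4,  47,902/15, 85, 293,352,732,974 ] 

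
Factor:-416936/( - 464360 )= 211/235  =  5^( - 1)*47^( - 1)*211^1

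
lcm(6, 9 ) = 18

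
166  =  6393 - 6227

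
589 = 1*589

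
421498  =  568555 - 147057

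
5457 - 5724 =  - 267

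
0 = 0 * 95773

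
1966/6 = 983/3 = 327.67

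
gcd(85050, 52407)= 81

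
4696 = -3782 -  - 8478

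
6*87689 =526134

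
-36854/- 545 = 36854/545 = 67.62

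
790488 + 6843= 797331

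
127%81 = 46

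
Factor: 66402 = 2^1*3^2*7^1*17^1*31^1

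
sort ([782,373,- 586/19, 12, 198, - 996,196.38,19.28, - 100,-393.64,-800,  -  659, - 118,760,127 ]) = [ - 996,-800, - 659, - 393.64,-118, - 100  , -586/19,  12,19.28, 127, 196.38,  198, 373, 760,782]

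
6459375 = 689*9375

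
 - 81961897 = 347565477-429527374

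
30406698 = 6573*4626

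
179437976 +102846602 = 282284578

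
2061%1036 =1025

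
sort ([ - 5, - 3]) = [ - 5,-3 ] 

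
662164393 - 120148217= 542016176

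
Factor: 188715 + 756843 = 945558 = 2^1*3^2*131^1*401^1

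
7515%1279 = 1120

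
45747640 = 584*78335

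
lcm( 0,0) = 0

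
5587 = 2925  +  2662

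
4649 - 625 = 4024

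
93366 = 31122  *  3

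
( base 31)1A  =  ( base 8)51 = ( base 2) 101001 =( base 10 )41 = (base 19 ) 23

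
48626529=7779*6251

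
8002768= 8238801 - 236033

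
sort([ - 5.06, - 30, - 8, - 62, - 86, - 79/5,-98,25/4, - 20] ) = [ - 98, - 86, - 62, - 30, - 20, - 79/5,- 8, - 5.06,25/4]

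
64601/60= 64601/60 = 1076.68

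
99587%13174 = 7369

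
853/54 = 15+43/54=15.80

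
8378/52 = 161 + 3/26=161.12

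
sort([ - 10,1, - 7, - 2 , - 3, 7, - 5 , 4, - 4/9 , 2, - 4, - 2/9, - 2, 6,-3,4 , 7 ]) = [ - 10 , - 7, - 5, - 4, - 3, - 3, - 2, - 2, - 4/9, - 2/9  ,  1 , 2, 4 , 4  ,  6, 7, 7]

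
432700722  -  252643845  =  180056877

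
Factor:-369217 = -421^1*877^1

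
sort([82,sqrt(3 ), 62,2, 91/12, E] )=[sqrt( 3),2, E, 91/12 , 62 , 82]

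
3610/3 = 1203 + 1/3=1203.33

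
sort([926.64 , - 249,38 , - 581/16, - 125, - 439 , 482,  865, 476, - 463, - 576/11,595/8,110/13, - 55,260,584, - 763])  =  [-763,- 463, - 439, - 249, - 125, -55, - 576/11, - 581/16 , 110/13,38,595/8,260,476,482 , 584,865,926.64 ] 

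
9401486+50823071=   60224557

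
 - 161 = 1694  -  1855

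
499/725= 499/725 = 0.69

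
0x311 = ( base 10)785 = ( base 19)236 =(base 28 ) 101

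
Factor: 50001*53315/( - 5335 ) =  - 3^1*7^1*11^( - 1 )*97^(-1)*2381^1*10663^1 = - 533160663/1067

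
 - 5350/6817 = - 1 + 1467/6817 = -0.78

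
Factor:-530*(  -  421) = 2^1 * 5^1*53^1*421^1=223130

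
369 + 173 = 542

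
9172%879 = 382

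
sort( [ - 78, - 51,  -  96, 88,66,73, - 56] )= [ - 96,  -  78, - 56, - 51,66,73, 88]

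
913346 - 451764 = 461582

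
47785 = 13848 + 33937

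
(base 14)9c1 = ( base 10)1933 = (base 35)1k8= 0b11110001101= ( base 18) 5h7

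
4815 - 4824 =-9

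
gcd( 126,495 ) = 9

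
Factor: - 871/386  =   - 2^( - 1 )*13^1*67^1 * 193^( - 1 )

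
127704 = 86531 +41173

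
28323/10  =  28323/10  =  2832.30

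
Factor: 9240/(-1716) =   -  70/13=   -2^1*5^1* 7^1*13^( - 1) 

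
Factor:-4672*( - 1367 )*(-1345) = -8590009280= - 2^6*5^1*73^1*269^1*1367^1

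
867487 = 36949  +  830538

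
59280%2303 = 1705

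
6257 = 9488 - 3231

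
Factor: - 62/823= - 2^1* 31^1 * 823^( - 1)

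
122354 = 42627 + 79727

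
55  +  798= 853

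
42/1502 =21/751 = 0.03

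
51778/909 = 51778/909=56.96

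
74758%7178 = 2978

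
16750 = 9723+7027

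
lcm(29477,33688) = 235816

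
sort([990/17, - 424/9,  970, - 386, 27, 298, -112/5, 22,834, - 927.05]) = [ - 927.05, - 386, - 424/9, - 112/5, 22,27, 990/17, 298, 834,  970 ]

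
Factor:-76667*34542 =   -  2^1* 3^2*19^1 *101^1*76667^1 = - 2648231514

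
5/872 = 5/872=0.01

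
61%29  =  3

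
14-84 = -70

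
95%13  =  4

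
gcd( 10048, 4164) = 4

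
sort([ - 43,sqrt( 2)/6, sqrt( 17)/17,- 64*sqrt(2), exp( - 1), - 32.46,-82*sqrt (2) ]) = [-82*sqrt ( 2 ), - 64*sqrt ( 2), - 43, - 32.46, sqrt(2) /6, sqrt(17) /17,exp ( - 1)]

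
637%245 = 147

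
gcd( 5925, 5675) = 25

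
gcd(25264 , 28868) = 4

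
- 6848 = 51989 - 58837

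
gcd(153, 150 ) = 3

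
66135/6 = 22045/2=11022.50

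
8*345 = 2760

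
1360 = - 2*( - 680 )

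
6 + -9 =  - 3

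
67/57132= 67/57132= 0.00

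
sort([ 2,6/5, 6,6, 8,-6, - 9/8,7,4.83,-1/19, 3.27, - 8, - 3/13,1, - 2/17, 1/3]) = [ - 8 , - 6, - 9/8, - 3/13,  -  2/17, - 1/19,1/3,1, 6/5,  2, 3.27, 4.83,6,6, 7,8 ]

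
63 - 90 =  - 27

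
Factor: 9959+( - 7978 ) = 7^1*283^1  =  1981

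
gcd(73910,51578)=2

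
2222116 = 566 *3926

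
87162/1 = 87162 = 87162.00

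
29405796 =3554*8274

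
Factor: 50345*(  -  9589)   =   - 5^1*43^1*223^1*10069^1=- 482758205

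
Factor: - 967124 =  - 2^2*241781^1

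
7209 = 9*801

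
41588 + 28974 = 70562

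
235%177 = 58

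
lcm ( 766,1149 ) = 2298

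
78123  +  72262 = 150385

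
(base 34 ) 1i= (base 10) 52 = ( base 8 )64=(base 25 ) 22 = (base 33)1j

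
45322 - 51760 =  - 6438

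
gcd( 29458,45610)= 2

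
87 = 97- 10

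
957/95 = 957/95 = 10.07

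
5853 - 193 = 5660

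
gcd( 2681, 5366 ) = 1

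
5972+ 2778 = 8750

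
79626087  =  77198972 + 2427115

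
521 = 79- - 442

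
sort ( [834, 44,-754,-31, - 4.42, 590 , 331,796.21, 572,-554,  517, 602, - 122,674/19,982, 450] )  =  [-754, - 554 , - 122, -31, - 4.42,674/19 , 44, 331 , 450,517, 572,  590,602 , 796.21, 834,  982 ]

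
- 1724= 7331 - 9055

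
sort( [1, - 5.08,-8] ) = [ - 8, - 5.08,1 ]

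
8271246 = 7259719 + 1011527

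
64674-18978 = 45696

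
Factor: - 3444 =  - 2^2*3^1 *7^1  *41^1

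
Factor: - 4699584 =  - 2^6*3^2*41^1*199^1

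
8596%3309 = 1978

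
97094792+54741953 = 151836745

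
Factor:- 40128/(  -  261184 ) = 57/371 =3^1*7^( - 1)*19^1*53^( - 1 ) 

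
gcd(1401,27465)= 3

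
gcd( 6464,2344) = 8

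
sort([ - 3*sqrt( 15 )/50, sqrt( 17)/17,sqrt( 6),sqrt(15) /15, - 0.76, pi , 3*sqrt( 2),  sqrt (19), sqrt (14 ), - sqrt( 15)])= [ - sqrt( 15), - 0.76, - 3*sqrt(15)/50,sqrt( 17)/17, sqrt (15)/15,sqrt( 6) , pi,sqrt( 14), 3 * sqrt(2),sqrt( 19)]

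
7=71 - 64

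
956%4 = 0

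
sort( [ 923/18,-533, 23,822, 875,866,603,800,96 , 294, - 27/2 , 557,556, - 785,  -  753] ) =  [- 785, - 753,-533, - 27/2, 23,923/18,  96,294,556,557, 603,800,822, 866,875] 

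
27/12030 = 9/4010 = 0.00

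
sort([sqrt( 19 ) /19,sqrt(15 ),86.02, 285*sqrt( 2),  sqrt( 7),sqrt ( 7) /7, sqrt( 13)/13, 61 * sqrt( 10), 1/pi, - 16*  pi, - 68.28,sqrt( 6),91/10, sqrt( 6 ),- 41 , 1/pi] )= [ - 68.28,-16 * pi, -41, sqrt( 19)/19,  sqrt( 13 )/13, 1/pi,1/pi,sqrt (7)/7,sqrt( 6),  sqrt(6), sqrt(7),  sqrt( 15),91/10,86.02,61*sqrt( 10),  285*sqrt ( 2) ] 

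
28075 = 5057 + 23018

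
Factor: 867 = 3^1*17^2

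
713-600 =113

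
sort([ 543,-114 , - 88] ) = [ - 114,  -  88,543]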